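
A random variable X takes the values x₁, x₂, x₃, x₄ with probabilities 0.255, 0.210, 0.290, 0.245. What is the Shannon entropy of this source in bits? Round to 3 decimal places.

H = −Σ pᵢ log₂ pᵢ.
−0.255·log₂(0.255) = 0.5027
−0.210·log₂(0.210) = 0.4728
−0.290·log₂(0.290) = 0.5179
−0.245·log₂(0.245) = 0.4971
Sum ≈ 1.9906 → 1.991 bits.

1.991 bits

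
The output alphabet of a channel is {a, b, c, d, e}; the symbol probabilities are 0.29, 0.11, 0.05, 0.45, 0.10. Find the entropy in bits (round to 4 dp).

1.9349 bits

H = −Σ pᵢ log₂ pᵢ.
−0.29·log₂(0.29) = 0.5179
−0.11·log₂(0.11) = 0.3503
−0.05·log₂(0.05) = 0.2161
−0.45·log₂(0.45) = 0.5184
−0.10·log₂(0.10) = 0.3322
Sum ≈ 1.9349 → 1.9349 bits.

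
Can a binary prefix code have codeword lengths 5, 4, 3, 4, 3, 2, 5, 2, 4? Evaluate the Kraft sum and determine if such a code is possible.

With common denominator 2^5 = 32: Σ 2^(−ℓᵢ) = 1/32 + 2/32 + 4/32 + 2/32 + 4/32 + 8/32 + 1/32 + 8/32 + 2/32 = 32/32 = 1.
Kraft's inequality requires Σ ≤ 1; here Σ = 1 ≤ 1, so such a prefix code exists.

1; yes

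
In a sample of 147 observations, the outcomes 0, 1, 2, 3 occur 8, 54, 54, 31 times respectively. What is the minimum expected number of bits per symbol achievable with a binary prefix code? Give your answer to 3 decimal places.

1.898 bits/symbol

Probabilities are the counts divided by 147.
Repeatedly combine the two least-probable nodes; the expected code length is the sum of the merged weights.
merge 8/147 + 31/147 → 13/49
merge 13/49 + 18/49 → 31/49
merge 18/49 + 31/49 → 1
L = 13/49 + 31/49 + 1 = 93/49 ≈ 1.898 bits/symbol.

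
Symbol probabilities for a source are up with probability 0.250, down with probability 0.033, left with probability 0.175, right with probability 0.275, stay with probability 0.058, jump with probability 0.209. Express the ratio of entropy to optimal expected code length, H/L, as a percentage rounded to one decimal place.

Entropy H = −Σ p log₂ p ≈ 2.3249 bits.
Huffman merges: 33/1000+29/500→91/1000; 91/1000+7/40→133/500; 209/1000+1/4→459/1000; 133/500+11/40→541/1000; 459/1000+541/1000→1. L = 2357/1000 ≈ 2.3570.
Efficiency = H/L = 2.3249/2.3570 = 98.6%.

98.6%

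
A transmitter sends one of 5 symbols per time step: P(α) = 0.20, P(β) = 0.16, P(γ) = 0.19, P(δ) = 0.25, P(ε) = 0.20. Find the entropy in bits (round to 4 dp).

H = −Σ pᵢ log₂ pᵢ.
−0.20·log₂(0.20) = 0.4644
−0.16·log₂(0.16) = 0.4230
−0.19·log₂(0.19) = 0.4552
−0.25·log₂(0.25) = 0.5000
−0.20·log₂(0.20) = 0.4644
Sum ≈ 2.3070 → 2.3070 bits.

2.3070 bits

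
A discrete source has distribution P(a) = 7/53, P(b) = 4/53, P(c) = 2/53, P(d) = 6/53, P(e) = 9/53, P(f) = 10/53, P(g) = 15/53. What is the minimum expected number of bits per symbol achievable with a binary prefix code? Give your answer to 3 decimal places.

Repeatedly combine the two least-probable nodes; the expected code length is the sum of the merged weights.
merge 2/53 + 4/53 → 6/53
merge 6/53 + 6/53 → 12/53
merge 7/53 + 9/53 → 16/53
merge 10/53 + 12/53 → 22/53
merge 15/53 + 16/53 → 31/53
merge 22/53 + 31/53 → 1
L = 6/53 + 12/53 + 16/53 + 22/53 + 31/53 + 1 = 140/53 ≈ 2.642 bits/symbol.

2.642 bits/symbol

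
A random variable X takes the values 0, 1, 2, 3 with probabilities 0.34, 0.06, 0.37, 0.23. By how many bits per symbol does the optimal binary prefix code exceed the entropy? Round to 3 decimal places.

Entropy H = −Σ p log₂ p ≈ 1.7911 bits.
Huffman merges: 3/50+23/100→29/100; 29/100+17/50→63/100; 37/100+63/100→1. L = 48/25 ≈ 1.9200.
L − H = 1.9200 − 1.7911 = 0.129 bits.

0.129 bits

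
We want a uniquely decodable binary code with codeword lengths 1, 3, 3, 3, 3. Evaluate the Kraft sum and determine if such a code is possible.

1; yes

With common denominator 2^3 = 8: Σ 2^(−ℓᵢ) = 4/8 + 1/8 + 1/8 + 1/8 + 1/8 = 8/8 = 1.
Kraft's inequality requires Σ ≤ 1; here Σ = 1 ≤ 1, so such a prefix code exists.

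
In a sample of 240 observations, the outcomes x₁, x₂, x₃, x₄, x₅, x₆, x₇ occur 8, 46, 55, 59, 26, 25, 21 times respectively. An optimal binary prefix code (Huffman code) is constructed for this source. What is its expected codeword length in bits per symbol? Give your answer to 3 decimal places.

2.646 bits/symbol

Probabilities are the counts divided by 240.
Repeatedly combine the two least-probable nodes; the expected code length is the sum of the merged weights.
merge 1/30 + 7/80 → 29/240
merge 5/48 + 13/120 → 17/80
merge 29/240 + 23/120 → 5/16
merge 17/80 + 11/48 → 53/120
merge 59/240 + 5/16 → 67/120
merge 53/120 + 67/120 → 1
L = 29/240 + 17/80 + 5/16 + 53/120 + 67/120 + 1 = 127/48 ≈ 2.646 bits/symbol.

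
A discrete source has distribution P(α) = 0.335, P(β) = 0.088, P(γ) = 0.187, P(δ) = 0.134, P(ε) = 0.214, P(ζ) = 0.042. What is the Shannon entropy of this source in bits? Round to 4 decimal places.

2.3461 bits

H = −Σ pᵢ log₂ pᵢ.
−0.335·log₂(0.335) = 0.5286
−0.088·log₂(0.088) = 0.3086
−0.187·log₂(0.187) = 0.4523
−0.134·log₂(0.134) = 0.3886
−0.214·log₂(0.214) = 0.4760
−0.042·log₂(0.042) = 0.1921
Sum ≈ 2.3461 → 2.3461 bits.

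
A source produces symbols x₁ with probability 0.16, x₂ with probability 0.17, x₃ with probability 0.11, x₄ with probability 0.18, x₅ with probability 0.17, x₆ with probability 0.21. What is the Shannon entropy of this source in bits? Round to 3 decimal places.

2.561 bits

H = −Σ pᵢ log₂ pᵢ.
−0.16·log₂(0.16) = 0.4230
−0.17·log₂(0.17) = 0.4346
−0.11·log₂(0.11) = 0.3503
−0.18·log₂(0.18) = 0.4453
−0.17·log₂(0.17) = 0.4346
−0.21·log₂(0.21) = 0.4728
Sum ≈ 2.5606 → 2.561 bits.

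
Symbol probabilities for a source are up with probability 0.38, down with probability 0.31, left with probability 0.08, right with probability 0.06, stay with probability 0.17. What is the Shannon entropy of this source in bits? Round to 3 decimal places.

H = −Σ pᵢ log₂ pᵢ.
−0.38·log₂(0.38) = 0.5305
−0.31·log₂(0.31) = 0.5238
−0.08·log₂(0.08) = 0.2915
−0.06·log₂(0.06) = 0.2435
−0.17·log₂(0.17) = 0.4346
Sum ≈ 2.0239 → 2.024 bits.

2.024 bits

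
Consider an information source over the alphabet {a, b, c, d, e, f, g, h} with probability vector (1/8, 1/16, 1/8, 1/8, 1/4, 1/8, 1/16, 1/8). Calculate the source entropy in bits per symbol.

2.875 bits

Each probability is a power of 1/2, so log₂(1/p) is an integer.
H = Σ p·log₂(1/p) = 1/8·3 + 1/16·4 + 1/8·3 + 1/8·3 + 1/4·2 + 1/8·3 + 1/16·4 + 1/8·3 = 2.875 bits.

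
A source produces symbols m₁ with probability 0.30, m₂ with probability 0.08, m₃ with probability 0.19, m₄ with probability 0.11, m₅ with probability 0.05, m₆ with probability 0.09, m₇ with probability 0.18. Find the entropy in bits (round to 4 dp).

2.5922 bits

H = −Σ pᵢ log₂ pᵢ.
−0.30·log₂(0.30) = 0.5211
−0.08·log₂(0.08) = 0.2915
−0.19·log₂(0.19) = 0.4552
−0.11·log₂(0.11) = 0.3503
−0.05·log₂(0.05) = 0.2161
−0.09·log₂(0.09) = 0.3127
−0.18·log₂(0.18) = 0.4453
Sum ≈ 2.5922 → 2.5922 bits.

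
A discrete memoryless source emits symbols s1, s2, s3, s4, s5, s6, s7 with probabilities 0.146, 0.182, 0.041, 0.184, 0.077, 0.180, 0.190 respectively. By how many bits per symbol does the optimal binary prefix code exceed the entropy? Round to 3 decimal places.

0.068 bits

Entropy H = −Σ p log₂ p ≈ 2.6763 bits.
Huffman merges: 41/1000+77/1000→59/500; 59/500+73/500→33/125; 9/50+91/500→181/500; 23/125+19/100→187/500; 33/125+181/500→313/500; 187/500+313/500→1. L = 343/125 ≈ 2.7440.
L − H = 2.7440 − 2.6763 = 0.068 bits.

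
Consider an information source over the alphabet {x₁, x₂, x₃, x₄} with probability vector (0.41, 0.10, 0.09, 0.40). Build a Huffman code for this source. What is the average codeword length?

Repeatedly combine the two least-probable nodes; the expected code length is the sum of the merged weights.
merge 9/100 + 1/10 → 19/100
merge 19/100 + 2/5 → 59/100
merge 41/100 + 59/100 → 1
L = 19/100 + 59/100 + 1 = 89/50 = 1.78 bits/symbol.

1.78 bits/symbol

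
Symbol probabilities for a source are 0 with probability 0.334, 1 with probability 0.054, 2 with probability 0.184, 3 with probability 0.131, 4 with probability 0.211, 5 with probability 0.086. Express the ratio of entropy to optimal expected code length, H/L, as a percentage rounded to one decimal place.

98.2%

Entropy H = −Σ p log₂ p ≈ 2.3673 bits.
Huffman merges: 27/500+43/500→7/50; 131/1000+7/50→271/1000; 23/125+211/1000→79/200; 271/1000+167/500→121/200; 79/200+121/200→1. L = 2411/1000 ≈ 2.4110.
Efficiency = H/L = 2.3673/2.4110 = 98.2%.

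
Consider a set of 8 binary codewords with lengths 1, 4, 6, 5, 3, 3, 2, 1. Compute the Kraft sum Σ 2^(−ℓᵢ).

1.609375

With common denominator 2^6 = 64: Σ 2^(−ℓᵢ) = 32/64 + 4/64 + 1/64 + 2/64 + 8/64 + 8/64 + 16/64 + 32/64 = 103/64 = 1.609375.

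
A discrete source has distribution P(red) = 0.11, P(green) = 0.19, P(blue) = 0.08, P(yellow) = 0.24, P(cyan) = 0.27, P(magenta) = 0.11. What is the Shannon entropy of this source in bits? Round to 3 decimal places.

H = −Σ pᵢ log₂ pᵢ.
−0.11·log₂(0.11) = 0.3503
−0.19·log₂(0.19) = 0.4552
−0.08·log₂(0.08) = 0.2915
−0.24·log₂(0.24) = 0.4941
−0.27·log₂(0.27) = 0.5100
−0.11·log₂(0.11) = 0.3503
Sum ≈ 2.4515 → 2.451 bits.

2.451 bits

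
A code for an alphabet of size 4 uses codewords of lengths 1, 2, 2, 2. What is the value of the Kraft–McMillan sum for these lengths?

1.25

With common denominator 2^2 = 4: Σ 2^(−ℓᵢ) = 2/4 + 1/4 + 1/4 + 1/4 = 5/4 = 1.25.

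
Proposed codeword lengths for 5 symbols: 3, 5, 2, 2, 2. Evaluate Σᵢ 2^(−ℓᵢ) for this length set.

0.90625

With common denominator 2^5 = 32: Σ 2^(−ℓᵢ) = 4/32 + 1/32 + 8/32 + 8/32 + 8/32 = 29/32 = 0.90625.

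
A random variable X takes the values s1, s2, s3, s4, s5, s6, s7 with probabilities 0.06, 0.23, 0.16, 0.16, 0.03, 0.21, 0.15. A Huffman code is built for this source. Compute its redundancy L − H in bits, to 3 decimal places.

Entropy H = −Σ p log₂ p ≈ 2.6124 bits.
Huffman merges: 3/100+3/50→9/100; 9/100+3/20→6/25; 4/25+4/25→8/25; 21/100+23/100→11/25; 6/25+8/25→14/25; 11/25+14/25→1. L = 53/20 ≈ 2.6500.
L − H = 2.6500 − 2.6124 = 0.038 bits.

0.038 bits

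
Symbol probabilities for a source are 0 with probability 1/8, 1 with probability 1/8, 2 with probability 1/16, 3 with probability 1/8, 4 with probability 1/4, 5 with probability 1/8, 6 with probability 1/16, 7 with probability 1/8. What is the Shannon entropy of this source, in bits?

Each probability is a power of 1/2, so log₂(1/p) is an integer.
H = Σ p·log₂(1/p) = 1/8·3 + 1/8·3 + 1/16·4 + 1/8·3 + 1/4·2 + 1/8·3 + 1/16·4 + 1/8·3 = 2.875 bits.

2.875 bits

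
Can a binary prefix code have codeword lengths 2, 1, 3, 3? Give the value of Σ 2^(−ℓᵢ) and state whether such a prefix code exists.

With common denominator 2^3 = 8: Σ 2^(−ℓᵢ) = 2/8 + 4/8 + 1/8 + 1/8 = 8/8 = 1.
Kraft's inequality requires Σ ≤ 1; here Σ = 1 ≤ 1, so such a prefix code exists.

1; yes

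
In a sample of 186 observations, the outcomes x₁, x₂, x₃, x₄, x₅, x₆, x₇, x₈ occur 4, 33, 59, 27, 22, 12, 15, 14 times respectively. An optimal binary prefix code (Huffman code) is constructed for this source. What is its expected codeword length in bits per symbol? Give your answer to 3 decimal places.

Probabilities are the counts divided by 186.
Repeatedly combine the two least-probable nodes; the expected code length is the sum of the merged weights.
merge 2/93 + 2/31 → 8/93
merge 7/93 + 5/62 → 29/186
merge 8/93 + 11/93 → 19/93
merge 9/62 + 29/186 → 28/93
merge 11/62 + 19/93 → 71/186
merge 28/93 + 59/186 → 115/186
merge 71/186 + 115/186 → 1
L = 8/93 + 29/186 + 19/93 + 28/93 + 71/186 + 115/186 + 1 = 511/186 ≈ 2.747 bits/symbol.

2.747 bits/symbol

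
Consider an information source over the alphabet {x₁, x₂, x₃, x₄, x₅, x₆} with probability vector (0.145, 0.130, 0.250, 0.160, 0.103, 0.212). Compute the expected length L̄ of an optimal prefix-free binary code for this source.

2.538 bits/symbol

Repeatedly combine the two least-probable nodes; the expected code length is the sum of the merged weights.
merge 103/1000 + 13/100 → 233/1000
merge 29/200 + 4/25 → 61/200
merge 53/250 + 233/1000 → 89/200
merge 1/4 + 61/200 → 111/200
merge 89/200 + 111/200 → 1
L = 233/1000 + 61/200 + 89/200 + 111/200 + 1 = 1269/500 = 2.538 bits/symbol.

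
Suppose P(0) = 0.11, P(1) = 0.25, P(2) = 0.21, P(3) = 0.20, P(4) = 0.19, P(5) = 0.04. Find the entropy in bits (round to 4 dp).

H = −Σ pᵢ log₂ pᵢ.
−0.11·log₂(0.11) = 0.3503
−0.25·log₂(0.25) = 0.5000
−0.21·log₂(0.21) = 0.4728
−0.20·log₂(0.20) = 0.4644
−0.19·log₂(0.19) = 0.4552
−0.04·log₂(0.04) = 0.1858
Sum ≈ 2.4285 → 2.4285 bits.

2.4285 bits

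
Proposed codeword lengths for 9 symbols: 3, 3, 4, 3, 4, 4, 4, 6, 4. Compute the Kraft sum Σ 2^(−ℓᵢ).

With common denominator 2^6 = 64: Σ 2^(−ℓᵢ) = 8/64 + 8/64 + 4/64 + 8/64 + 4/64 + 4/64 + 4/64 + 1/64 + 4/64 = 45/64 = 0.703125.

0.703125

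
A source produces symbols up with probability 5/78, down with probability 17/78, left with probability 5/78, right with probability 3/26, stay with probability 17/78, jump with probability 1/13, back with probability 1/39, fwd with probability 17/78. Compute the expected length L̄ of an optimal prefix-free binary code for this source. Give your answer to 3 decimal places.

2.782 bits/symbol

Repeatedly combine the two least-probable nodes; the expected code length is the sum of the merged weights.
merge 1/39 + 5/78 → 7/78
merge 5/78 + 1/13 → 11/78
merge 7/78 + 3/26 → 8/39
merge 11/78 + 8/39 → 9/26
merge 17/78 + 17/78 → 17/39
merge 17/78 + 9/26 → 22/39
merge 17/39 + 22/39 → 1
L = 7/78 + 11/78 + 8/39 + 9/26 + 17/39 + 22/39 + 1 = 217/78 ≈ 2.782 bits/symbol.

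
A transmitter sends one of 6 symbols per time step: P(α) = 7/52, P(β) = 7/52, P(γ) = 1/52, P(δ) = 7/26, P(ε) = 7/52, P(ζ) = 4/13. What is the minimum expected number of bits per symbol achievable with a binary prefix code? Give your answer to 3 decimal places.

2.423 bits/symbol

Repeatedly combine the two least-probable nodes; the expected code length is the sum of the merged weights.
merge 1/52 + 7/52 → 2/13
merge 7/52 + 7/52 → 7/26
merge 2/13 + 7/26 → 11/26
merge 7/26 + 4/13 → 15/26
merge 11/26 + 15/26 → 1
L = 2/13 + 7/26 + 11/26 + 15/26 + 1 = 63/26 ≈ 2.423 bits/symbol.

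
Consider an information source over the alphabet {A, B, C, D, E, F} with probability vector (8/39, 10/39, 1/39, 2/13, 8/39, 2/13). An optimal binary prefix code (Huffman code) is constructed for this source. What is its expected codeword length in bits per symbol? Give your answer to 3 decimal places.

Repeatedly combine the two least-probable nodes; the expected code length is the sum of the merged weights.
merge 1/39 + 2/13 → 7/39
merge 2/13 + 7/39 → 1/3
merge 8/39 + 8/39 → 16/39
merge 10/39 + 1/3 → 23/39
merge 16/39 + 23/39 → 1
L = 7/39 + 1/3 + 16/39 + 23/39 + 1 = 98/39 ≈ 2.513 bits/symbol.

2.513 bits/symbol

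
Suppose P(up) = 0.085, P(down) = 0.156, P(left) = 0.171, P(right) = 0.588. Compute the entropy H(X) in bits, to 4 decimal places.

H = −Σ pᵢ log₂ pᵢ.
−0.085·log₂(0.085) = 0.3023
−0.156·log₂(0.156) = 0.4181
−0.171·log₂(0.171) = 0.4357
−0.588·log₂(0.588) = 0.4505
Sum ≈ 1.6066 → 1.6066 bits.

1.6066 bits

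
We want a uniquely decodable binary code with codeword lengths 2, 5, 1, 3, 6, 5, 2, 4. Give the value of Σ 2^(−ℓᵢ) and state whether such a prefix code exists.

With common denominator 2^6 = 64: Σ 2^(−ℓᵢ) = 16/64 + 2/64 + 32/64 + 8/64 + 1/64 + 2/64 + 16/64 + 4/64 = 81/64 = 1.265625.
Kraft's inequality requires Σ ≤ 1; here Σ = 1.265625 > 1, so no such prefix code exists.

1.265625; no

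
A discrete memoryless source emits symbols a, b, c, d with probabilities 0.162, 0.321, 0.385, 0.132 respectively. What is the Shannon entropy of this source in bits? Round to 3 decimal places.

1.867 bits

H = −Σ pᵢ log₂ pᵢ.
−0.162·log₂(0.162) = 0.4254
−0.321·log₂(0.321) = 0.5262
−0.385·log₂(0.385) = 0.5302
−0.132·log₂(0.132) = 0.3856
Sum ≈ 1.8674 → 1.867 bits.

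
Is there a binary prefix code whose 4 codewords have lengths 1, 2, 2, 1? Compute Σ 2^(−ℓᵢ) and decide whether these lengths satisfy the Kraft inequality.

1.5; no

With common denominator 2^2 = 4: Σ 2^(−ℓᵢ) = 2/4 + 1/4 + 1/4 + 2/4 = 6/4 = 1.5.
Kraft's inequality requires Σ ≤ 1; here Σ = 1.5 > 1, so no such prefix code exists.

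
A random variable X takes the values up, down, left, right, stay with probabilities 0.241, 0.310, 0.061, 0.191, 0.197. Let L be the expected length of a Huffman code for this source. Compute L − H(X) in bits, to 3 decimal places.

0.069 bits

Entropy H = −Σ p log₂ p ≈ 2.1826 bits.
Huffman merges: 61/1000+191/1000→63/250; 197/1000+241/1000→219/500; 63/250+31/100→281/500; 219/500+281/500→1. L = 563/250 ≈ 2.2520.
L − H = 2.2520 − 2.1826 = 0.069 bits.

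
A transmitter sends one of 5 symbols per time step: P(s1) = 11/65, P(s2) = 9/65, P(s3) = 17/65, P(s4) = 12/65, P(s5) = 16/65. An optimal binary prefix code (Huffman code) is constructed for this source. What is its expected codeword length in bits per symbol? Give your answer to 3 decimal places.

2.308 bits/symbol

Repeatedly combine the two least-probable nodes; the expected code length is the sum of the merged weights.
merge 9/65 + 11/65 → 4/13
merge 12/65 + 16/65 → 28/65
merge 17/65 + 4/13 → 37/65
merge 28/65 + 37/65 → 1
L = 4/13 + 28/65 + 37/65 + 1 = 30/13 ≈ 2.308 bits/symbol.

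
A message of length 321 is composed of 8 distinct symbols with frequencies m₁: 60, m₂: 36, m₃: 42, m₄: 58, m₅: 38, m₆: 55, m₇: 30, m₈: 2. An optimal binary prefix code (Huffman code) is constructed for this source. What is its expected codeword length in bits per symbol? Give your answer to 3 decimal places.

Probabilities are the counts divided by 321.
Repeatedly combine the two least-probable nodes; the expected code length is the sum of the merged weights.
merge 2/321 + 10/107 → 32/321
merge 32/321 + 12/107 → 68/321
merge 38/321 + 14/107 → 80/321
merge 55/321 + 58/321 → 113/321
merge 20/107 + 68/321 → 128/321
merge 80/321 + 113/321 → 193/321
merge 128/321 + 193/321 → 1
L = 32/321 + 68/321 + 80/321 + 113/321 + 128/321 + 193/321 + 1 = 935/321 ≈ 2.913 bits/symbol.

2.913 bits/symbol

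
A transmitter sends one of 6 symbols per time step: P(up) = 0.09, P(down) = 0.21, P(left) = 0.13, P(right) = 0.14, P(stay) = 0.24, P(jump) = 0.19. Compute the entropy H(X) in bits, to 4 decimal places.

2.5146 bits

H = −Σ pᵢ log₂ pᵢ.
−0.09·log₂(0.09) = 0.3127
−0.21·log₂(0.21) = 0.4728
−0.13·log₂(0.13) = 0.3826
−0.14·log₂(0.14) = 0.3971
−0.24·log₂(0.24) = 0.4941
−0.19·log₂(0.19) = 0.4552
Sum ≈ 2.5146 → 2.5146 bits.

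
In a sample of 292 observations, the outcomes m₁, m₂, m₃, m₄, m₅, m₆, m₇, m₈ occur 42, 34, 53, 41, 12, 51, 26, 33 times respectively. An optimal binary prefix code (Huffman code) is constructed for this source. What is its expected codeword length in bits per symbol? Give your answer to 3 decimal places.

2.949 bits/symbol

Probabilities are the counts divided by 292.
Repeatedly combine the two least-probable nodes; the expected code length is the sum of the merged weights.
merge 3/73 + 13/146 → 19/146
merge 33/292 + 17/146 → 67/292
merge 19/146 + 41/292 → 79/292
merge 21/146 + 51/292 → 93/292
merge 53/292 + 67/292 → 30/73
merge 79/292 + 93/292 → 43/73
merge 30/73 + 43/73 → 1
L = 19/146 + 67/292 + 79/292 + 93/292 + 30/73 + 43/73 + 1 = 861/292 ≈ 2.949 bits/symbol.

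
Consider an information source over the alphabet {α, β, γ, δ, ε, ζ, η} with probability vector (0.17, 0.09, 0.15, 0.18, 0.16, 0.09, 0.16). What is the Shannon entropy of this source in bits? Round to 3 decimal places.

H = −Σ pᵢ log₂ pᵢ.
−0.17·log₂(0.17) = 0.4346
−0.09·log₂(0.09) = 0.3127
−0.15·log₂(0.15) = 0.4105
−0.18·log₂(0.18) = 0.4453
−0.16·log₂(0.16) = 0.4230
−0.09·log₂(0.09) = 0.3127
−0.16·log₂(0.16) = 0.4230
Sum ≈ 2.7618 → 2.762 bits.

2.762 bits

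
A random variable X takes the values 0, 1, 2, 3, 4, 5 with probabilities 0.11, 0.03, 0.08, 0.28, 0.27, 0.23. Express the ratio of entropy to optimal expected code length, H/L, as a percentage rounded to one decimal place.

98.9%

Entropy H = −Σ p log₂ p ≈ 2.3055 bits.
Huffman merges: 3/100+2/25→11/100; 11/100+11/100→11/50; 11/50+23/100→9/20; 27/100+7/25→11/20; 9/20+11/20→1. L = 233/100 ≈ 2.3300.
Efficiency = H/L = 2.3055/2.3300 = 98.9%.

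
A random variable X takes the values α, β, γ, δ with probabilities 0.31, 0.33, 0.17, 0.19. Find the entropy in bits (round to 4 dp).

1.9414 bits

H = −Σ pᵢ log₂ pᵢ.
−0.31·log₂(0.31) = 0.5238
−0.33·log₂(0.33) = 0.5278
−0.17·log₂(0.17) = 0.4346
−0.19·log₂(0.19) = 0.4552
Sum ≈ 1.9414 → 1.9414 bits.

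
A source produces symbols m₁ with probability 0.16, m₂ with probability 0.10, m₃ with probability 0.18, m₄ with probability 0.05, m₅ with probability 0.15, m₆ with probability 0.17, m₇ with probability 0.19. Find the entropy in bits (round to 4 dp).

2.7170 bits

H = −Σ pᵢ log₂ pᵢ.
−0.16·log₂(0.16) = 0.4230
−0.10·log₂(0.10) = 0.3322
−0.18·log₂(0.18) = 0.4453
−0.05·log₂(0.05) = 0.2161
−0.15·log₂(0.15) = 0.4105
−0.17·log₂(0.17) = 0.4346
−0.19·log₂(0.19) = 0.4552
Sum ≈ 2.7170 → 2.7170 bits.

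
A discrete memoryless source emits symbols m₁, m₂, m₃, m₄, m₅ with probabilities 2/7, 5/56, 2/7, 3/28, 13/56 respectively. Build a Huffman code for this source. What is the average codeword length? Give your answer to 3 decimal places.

Repeatedly combine the two least-probable nodes; the expected code length is the sum of the merged weights.
merge 5/56 + 3/28 → 11/56
merge 11/56 + 13/56 → 3/7
merge 2/7 + 2/7 → 4/7
merge 3/7 + 4/7 → 1
L = 11/56 + 3/7 + 4/7 + 1 = 123/56 ≈ 2.196 bits/symbol.

2.196 bits/symbol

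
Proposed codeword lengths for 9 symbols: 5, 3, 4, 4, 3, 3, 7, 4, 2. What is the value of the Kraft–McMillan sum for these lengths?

0.8515625

With common denominator 2^7 = 128: Σ 2^(−ℓᵢ) = 4/128 + 16/128 + 8/128 + 8/128 + 16/128 + 16/128 + 1/128 + 8/128 + 32/128 = 109/128 = 0.8515625.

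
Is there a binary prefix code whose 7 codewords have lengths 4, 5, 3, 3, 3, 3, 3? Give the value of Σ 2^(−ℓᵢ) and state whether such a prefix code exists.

With common denominator 2^5 = 32: Σ 2^(−ℓᵢ) = 2/32 + 1/32 + 4/32 + 4/32 + 4/32 + 4/32 + 4/32 = 23/32 = 0.71875.
Kraft's inequality requires Σ ≤ 1; here Σ = 0.71875 ≤ 1, so such a prefix code exists.

0.71875; yes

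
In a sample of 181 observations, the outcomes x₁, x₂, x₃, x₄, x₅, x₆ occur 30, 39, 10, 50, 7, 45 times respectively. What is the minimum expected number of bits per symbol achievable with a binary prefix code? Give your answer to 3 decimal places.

2.354 bits/symbol

Probabilities are the counts divided by 181.
Repeatedly combine the two least-probable nodes; the expected code length is the sum of the merged weights.
merge 7/181 + 10/181 → 17/181
merge 17/181 + 30/181 → 47/181
merge 39/181 + 45/181 → 84/181
merge 47/181 + 50/181 → 97/181
merge 84/181 + 97/181 → 1
L = 17/181 + 47/181 + 84/181 + 97/181 + 1 = 426/181 ≈ 2.354 bits/symbol.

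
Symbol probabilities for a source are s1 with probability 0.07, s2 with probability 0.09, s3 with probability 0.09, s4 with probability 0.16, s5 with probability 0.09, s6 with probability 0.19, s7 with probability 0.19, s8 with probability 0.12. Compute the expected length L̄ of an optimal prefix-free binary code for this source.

2.96 bits/symbol

Repeatedly combine the two least-probable nodes; the expected code length is the sum of the merged weights.
merge 7/100 + 9/100 → 4/25
merge 9/100 + 9/100 → 9/50
merge 3/25 + 4/25 → 7/25
merge 4/25 + 9/50 → 17/50
merge 19/100 + 19/100 → 19/50
merge 7/25 + 17/50 → 31/50
merge 19/50 + 31/50 → 1
L = 4/25 + 9/50 + 7/25 + 17/50 + 19/50 + 31/50 + 1 = 74/25 = 2.96 bits/symbol.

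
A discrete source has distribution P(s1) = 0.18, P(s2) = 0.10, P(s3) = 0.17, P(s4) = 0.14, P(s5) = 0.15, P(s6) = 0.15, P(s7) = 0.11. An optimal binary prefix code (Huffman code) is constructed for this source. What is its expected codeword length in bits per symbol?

Repeatedly combine the two least-probable nodes; the expected code length is the sum of the merged weights.
merge 1/10 + 11/100 → 21/100
merge 7/50 + 3/20 → 29/100
merge 3/20 + 17/100 → 8/25
merge 9/50 + 21/100 → 39/100
merge 29/100 + 8/25 → 61/100
merge 39/100 + 61/100 → 1
L = 21/100 + 29/100 + 8/25 + 39/100 + 61/100 + 1 = 141/50 = 2.82 bits/symbol.

2.82 bits/symbol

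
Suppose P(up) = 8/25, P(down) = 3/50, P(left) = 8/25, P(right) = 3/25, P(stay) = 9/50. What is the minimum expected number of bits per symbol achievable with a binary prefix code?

Repeatedly combine the two least-probable nodes; the expected code length is the sum of the merged weights.
merge 3/50 + 3/25 → 9/50
merge 9/50 + 9/50 → 9/25
merge 8/25 + 8/25 → 16/25
merge 9/25 + 16/25 → 1
L = 9/50 + 9/25 + 16/25 + 1 = 109/50 = 2.18 bits/symbol.

2.18 bits/symbol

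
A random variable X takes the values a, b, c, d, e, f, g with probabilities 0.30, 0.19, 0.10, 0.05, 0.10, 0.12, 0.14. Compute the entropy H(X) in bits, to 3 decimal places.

2.621 bits

H = −Σ pᵢ log₂ pᵢ.
−0.30·log₂(0.30) = 0.5211
−0.19·log₂(0.19) = 0.4552
−0.10·log₂(0.10) = 0.3322
−0.05·log₂(0.05) = 0.2161
−0.10·log₂(0.10) = 0.3322
−0.12·log₂(0.12) = 0.3671
−0.14·log₂(0.14) = 0.3971
Sum ≈ 2.6210 → 2.621 bits.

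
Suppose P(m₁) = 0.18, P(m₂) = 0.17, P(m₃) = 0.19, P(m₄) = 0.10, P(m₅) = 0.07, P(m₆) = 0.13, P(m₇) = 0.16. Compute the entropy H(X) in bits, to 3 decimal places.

H = −Σ pᵢ log₂ pᵢ.
−0.18·log₂(0.18) = 0.4453
−0.17·log₂(0.17) = 0.4346
−0.19·log₂(0.19) = 0.4552
−0.10·log₂(0.10) = 0.3322
−0.07·log₂(0.07) = 0.2686
−0.13·log₂(0.13) = 0.3826
−0.16·log₂(0.16) = 0.4230
Sum ≈ 2.7415 → 2.742 bits.

2.742 bits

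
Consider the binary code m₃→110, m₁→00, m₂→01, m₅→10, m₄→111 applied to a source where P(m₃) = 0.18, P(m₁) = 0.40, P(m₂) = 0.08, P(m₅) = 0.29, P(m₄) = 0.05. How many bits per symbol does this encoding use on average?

2.23 bits/symbol

L̄ = Σ pᵢ·ℓᵢ = 0.18·3 + 0.40·2 + 0.08·2 + 0.29·2 + 0.05·3 = 2.23 bits/symbol.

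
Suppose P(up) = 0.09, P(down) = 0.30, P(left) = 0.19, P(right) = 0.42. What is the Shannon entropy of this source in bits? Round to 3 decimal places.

1.815 bits

H = −Σ pᵢ log₂ pᵢ.
−0.09·log₂(0.09) = 0.3127
−0.30·log₂(0.30) = 0.5211
−0.19·log₂(0.19) = 0.4552
−0.42·log₂(0.42) = 0.5256
Sum ≈ 1.8146 → 1.815 bits.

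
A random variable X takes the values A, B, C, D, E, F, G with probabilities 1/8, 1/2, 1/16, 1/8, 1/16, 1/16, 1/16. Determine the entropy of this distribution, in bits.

Each probability is a power of 1/2, so log₂(1/p) is an integer.
H = Σ p·log₂(1/p) = 1/8·3 + 1/2·1 + 1/16·4 + 1/8·3 + 1/16·4 + 1/16·4 + 1/16·4 = 2.25 bits.

2.25 bits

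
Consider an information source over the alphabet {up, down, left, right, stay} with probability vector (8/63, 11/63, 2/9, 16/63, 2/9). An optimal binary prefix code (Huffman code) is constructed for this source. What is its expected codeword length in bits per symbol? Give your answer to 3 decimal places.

2.302 bits/symbol

Repeatedly combine the two least-probable nodes; the expected code length is the sum of the merged weights.
merge 8/63 + 11/63 → 19/63
merge 2/9 + 2/9 → 4/9
merge 16/63 + 19/63 → 5/9
merge 4/9 + 5/9 → 1
L = 19/63 + 4/9 + 5/9 + 1 = 145/63 ≈ 2.302 bits/symbol.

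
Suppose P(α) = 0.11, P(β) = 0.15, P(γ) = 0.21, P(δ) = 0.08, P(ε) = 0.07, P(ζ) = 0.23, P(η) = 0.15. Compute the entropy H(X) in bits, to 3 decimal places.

2.692 bits

H = −Σ pᵢ log₂ pᵢ.
−0.11·log₂(0.11) = 0.3503
−0.15·log₂(0.15) = 0.4105
−0.21·log₂(0.21) = 0.4728
−0.08·log₂(0.08) = 0.2915
−0.07·log₂(0.07) = 0.2686
−0.23·log₂(0.23) = 0.4877
−0.15·log₂(0.15) = 0.4105
Sum ≈ 2.6919 → 2.692 bits.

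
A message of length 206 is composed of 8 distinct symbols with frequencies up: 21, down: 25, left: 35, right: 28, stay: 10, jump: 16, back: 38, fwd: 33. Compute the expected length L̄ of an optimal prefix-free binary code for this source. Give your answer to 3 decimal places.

2.942 bits/symbol

Probabilities are the counts divided by 206.
Repeatedly combine the two least-probable nodes; the expected code length is the sum of the merged weights.
merge 5/103 + 8/103 → 13/103
merge 21/206 + 25/206 → 23/103
merge 13/103 + 14/103 → 27/103
merge 33/206 + 35/206 → 34/103
merge 19/103 + 23/103 → 42/103
merge 27/103 + 34/103 → 61/103
merge 42/103 + 61/103 → 1
L = 13/103 + 23/103 + 27/103 + 34/103 + 42/103 + 61/103 + 1 = 303/103 ≈ 2.942 bits/symbol.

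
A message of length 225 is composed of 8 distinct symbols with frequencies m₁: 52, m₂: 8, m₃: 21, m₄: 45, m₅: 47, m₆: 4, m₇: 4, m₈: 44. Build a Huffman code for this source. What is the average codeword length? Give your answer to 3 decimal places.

2.631 bits/symbol

Probabilities are the counts divided by 225.
Repeatedly combine the two least-probable nodes; the expected code length is the sum of the merged weights.
merge 4/225 + 4/225 → 8/225
merge 8/225 + 8/225 → 16/225
merge 16/225 + 7/75 → 37/225
merge 37/225 + 44/225 → 9/25
merge 1/5 + 47/225 → 92/225
merge 52/225 + 9/25 → 133/225
merge 92/225 + 133/225 → 1
L = 8/225 + 16/225 + 37/225 + 9/25 + 92/225 + 133/225 + 1 = 592/225 ≈ 2.631 bits/symbol.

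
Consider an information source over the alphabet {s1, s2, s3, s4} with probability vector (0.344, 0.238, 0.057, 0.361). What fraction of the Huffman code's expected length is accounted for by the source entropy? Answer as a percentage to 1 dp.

Entropy H = −Σ p log₂ p ≈ 1.7887 bits.
Huffman merges: 57/1000+119/500→59/200; 59/200+43/125→639/1000; 361/1000+639/1000→1. L = 967/500 ≈ 1.9340.
Efficiency = H/L = 1.7887/1.9340 = 92.5%.

92.5%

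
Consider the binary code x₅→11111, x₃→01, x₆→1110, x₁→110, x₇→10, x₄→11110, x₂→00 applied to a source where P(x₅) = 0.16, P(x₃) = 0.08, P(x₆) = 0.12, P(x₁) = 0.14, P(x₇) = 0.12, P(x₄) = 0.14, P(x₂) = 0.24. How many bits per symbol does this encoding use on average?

L̄ = Σ pᵢ·ℓᵢ = 0.16·5 + 0.08·2 + 0.12·4 + 0.14·3 + 0.12·2 + 0.14·5 + 0.24·2 = 3.28 bits/symbol.

3.28 bits/symbol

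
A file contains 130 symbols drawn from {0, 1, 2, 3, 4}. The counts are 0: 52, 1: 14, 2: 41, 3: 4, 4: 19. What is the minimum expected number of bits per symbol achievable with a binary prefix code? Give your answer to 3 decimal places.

2.023 bits/symbol

Probabilities are the counts divided by 130.
Repeatedly combine the two least-probable nodes; the expected code length is the sum of the merged weights.
merge 2/65 + 7/65 → 9/65
merge 9/65 + 19/130 → 37/130
merge 37/130 + 41/130 → 3/5
merge 2/5 + 3/5 → 1
L = 9/65 + 37/130 + 3/5 + 1 = 263/130 ≈ 2.023 bits/symbol.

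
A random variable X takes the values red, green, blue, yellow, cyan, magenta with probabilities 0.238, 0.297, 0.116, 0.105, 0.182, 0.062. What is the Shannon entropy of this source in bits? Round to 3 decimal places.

H = −Σ pᵢ log₂ pᵢ.
−0.238·log₂(0.238) = 0.4929
−0.297·log₂(0.297) = 0.5202
−0.116·log₂(0.116) = 0.3605
−0.105·log₂(0.105) = 0.3414
−0.182·log₂(0.182) = 0.4474
−0.062·log₂(0.062) = 0.2487
Sum ≈ 2.4111 → 2.411 bits.

2.411 bits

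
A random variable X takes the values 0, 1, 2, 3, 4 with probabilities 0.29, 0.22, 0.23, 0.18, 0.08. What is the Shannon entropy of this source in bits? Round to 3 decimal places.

2.223 bits

H = −Σ pᵢ log₂ pᵢ.
−0.29·log₂(0.29) = 0.5179
−0.22·log₂(0.22) = 0.4806
−0.23·log₂(0.23) = 0.4877
−0.18·log₂(0.18) = 0.4453
−0.08·log₂(0.08) = 0.2915
Sum ≈ 2.2230 → 2.223 bits.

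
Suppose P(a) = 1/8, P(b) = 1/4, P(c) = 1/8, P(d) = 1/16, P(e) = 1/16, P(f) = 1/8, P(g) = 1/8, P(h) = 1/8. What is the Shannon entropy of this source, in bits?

2.875 bits

Each probability is a power of 1/2, so log₂(1/p) is an integer.
H = Σ p·log₂(1/p) = 1/8·3 + 1/4·2 + 1/8·3 + 1/16·4 + 1/16·4 + 1/8·3 + 1/8·3 + 1/8·3 = 2.875 bits.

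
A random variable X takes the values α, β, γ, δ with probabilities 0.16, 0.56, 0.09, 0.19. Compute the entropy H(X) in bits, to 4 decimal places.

H = −Σ pᵢ log₂ pᵢ.
−0.16·log₂(0.16) = 0.4230
−0.56·log₂(0.56) = 0.4684
−0.09·log₂(0.09) = 0.3127
−0.19·log₂(0.19) = 0.4552
Sum ≈ 1.6593 → 1.6593 bits.

1.6593 bits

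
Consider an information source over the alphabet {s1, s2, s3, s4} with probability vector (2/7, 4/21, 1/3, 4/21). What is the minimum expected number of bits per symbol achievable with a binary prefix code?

Repeatedly combine the two least-probable nodes; the expected code length is the sum of the merged weights.
merge 4/21 + 4/21 → 8/21
merge 2/7 + 1/3 → 13/21
merge 8/21 + 13/21 → 1
L = 8/21 + 13/21 + 1 = 2 bits/symbol.

2 bits/symbol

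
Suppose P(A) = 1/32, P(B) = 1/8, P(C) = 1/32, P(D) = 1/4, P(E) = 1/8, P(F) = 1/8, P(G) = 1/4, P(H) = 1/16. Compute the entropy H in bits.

Each probability is a power of 1/2, so log₂(1/p) is an integer.
H = Σ p·log₂(1/p) = 1/32·5 + 1/8·3 + 1/32·5 + 1/4·2 + 1/8·3 + 1/8·3 + 1/4·2 + 1/16·4 = 2.6875 bits.

2.6875 bits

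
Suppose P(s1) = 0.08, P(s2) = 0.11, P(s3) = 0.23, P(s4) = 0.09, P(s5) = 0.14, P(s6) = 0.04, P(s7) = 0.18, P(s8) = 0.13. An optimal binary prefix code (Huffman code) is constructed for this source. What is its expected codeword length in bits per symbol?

2.89 bits/symbol

Repeatedly combine the two least-probable nodes; the expected code length is the sum of the merged weights.
merge 1/25 + 2/25 → 3/25
merge 9/100 + 11/100 → 1/5
merge 3/25 + 13/100 → 1/4
merge 7/50 + 9/50 → 8/25
merge 1/5 + 23/100 → 43/100
merge 1/4 + 8/25 → 57/100
merge 43/100 + 57/100 → 1
L = 3/25 + 1/5 + 1/4 + 8/25 + 43/100 + 57/100 + 1 = 289/100 = 2.89 bits/symbol.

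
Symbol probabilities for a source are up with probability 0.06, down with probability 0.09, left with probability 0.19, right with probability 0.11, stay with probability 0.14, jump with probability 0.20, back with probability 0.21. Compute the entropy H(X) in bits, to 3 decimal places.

H = −Σ pᵢ log₂ pᵢ.
−0.06·log₂(0.06) = 0.2435
−0.09·log₂(0.09) = 0.3127
−0.19·log₂(0.19) = 0.4552
−0.11·log₂(0.11) = 0.3503
−0.14·log₂(0.14) = 0.3971
−0.20·log₂(0.20) = 0.4644
−0.21·log₂(0.21) = 0.4728
Sum ≈ 2.6960 → 2.696 bits.

2.696 bits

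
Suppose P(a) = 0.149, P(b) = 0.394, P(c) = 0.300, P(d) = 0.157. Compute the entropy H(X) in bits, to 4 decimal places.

1.8791 bits

H = −Σ pᵢ log₂ pᵢ.
−0.149·log₂(0.149) = 0.4092
−0.394·log₂(0.394) = 0.5294
−0.300·log₂(0.300) = 0.5211
−0.157·log₂(0.157) = 0.4194
Sum ≈ 1.8791 → 1.8791 bits.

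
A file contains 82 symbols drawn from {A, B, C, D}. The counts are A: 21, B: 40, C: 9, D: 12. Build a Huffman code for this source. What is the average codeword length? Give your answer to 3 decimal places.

Probabilities are the counts divided by 82.
Repeatedly combine the two least-probable nodes; the expected code length is the sum of the merged weights.
merge 9/82 + 6/41 → 21/82
merge 21/82 + 21/82 → 21/41
merge 20/41 + 21/41 → 1
L = 21/82 + 21/41 + 1 = 145/82 ≈ 1.768 bits/symbol.

1.768 bits/symbol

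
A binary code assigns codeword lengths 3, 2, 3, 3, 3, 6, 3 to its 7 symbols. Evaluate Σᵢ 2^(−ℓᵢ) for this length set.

0.890625

With common denominator 2^6 = 64: Σ 2^(−ℓᵢ) = 8/64 + 16/64 + 8/64 + 8/64 + 8/64 + 1/64 + 8/64 = 57/64 = 0.890625.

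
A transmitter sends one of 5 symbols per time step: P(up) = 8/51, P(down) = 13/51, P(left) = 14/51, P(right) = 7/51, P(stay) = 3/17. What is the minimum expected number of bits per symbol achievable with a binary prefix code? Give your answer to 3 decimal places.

2.294 bits/symbol

Repeatedly combine the two least-probable nodes; the expected code length is the sum of the merged weights.
merge 7/51 + 8/51 → 5/17
merge 3/17 + 13/51 → 22/51
merge 14/51 + 5/17 → 29/51
merge 22/51 + 29/51 → 1
L = 5/17 + 22/51 + 29/51 + 1 = 39/17 ≈ 2.294 bits/symbol.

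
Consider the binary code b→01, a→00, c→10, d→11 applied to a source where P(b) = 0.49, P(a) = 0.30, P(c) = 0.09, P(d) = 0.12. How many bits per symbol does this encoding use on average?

L̄ = Σ pᵢ·ℓᵢ = 0.49·2 + 0.30·2 + 0.09·2 + 0.12·2 = 2 bits/symbol.

2 bits/symbol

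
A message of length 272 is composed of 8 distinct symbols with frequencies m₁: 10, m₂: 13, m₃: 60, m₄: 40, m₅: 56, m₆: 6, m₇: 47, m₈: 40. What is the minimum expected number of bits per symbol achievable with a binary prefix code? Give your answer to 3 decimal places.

Probabilities are the counts divided by 272.
Repeatedly combine the two least-probable nodes; the expected code length is the sum of the merged weights.
merge 3/136 + 5/136 → 1/17
merge 13/272 + 1/17 → 29/272
merge 29/272 + 5/34 → 69/272
merge 5/34 + 47/272 → 87/272
merge 7/34 + 15/68 → 29/68
merge 69/272 + 87/272 → 39/68
merge 29/68 + 39/68 → 1
L = 1/17 + 29/272 + 69/272 + 87/272 + 29/68 + 39/68 + 1 = 745/272 ≈ 2.739 bits/symbol.

2.739 bits/symbol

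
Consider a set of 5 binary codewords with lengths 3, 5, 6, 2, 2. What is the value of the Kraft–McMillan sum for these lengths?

0.671875

With common denominator 2^6 = 64: Σ 2^(−ℓᵢ) = 8/64 + 2/64 + 1/64 + 16/64 + 16/64 = 43/64 = 0.671875.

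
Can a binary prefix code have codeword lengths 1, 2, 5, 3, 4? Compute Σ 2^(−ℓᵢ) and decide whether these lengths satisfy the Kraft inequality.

0.96875; yes

With common denominator 2^5 = 32: Σ 2^(−ℓᵢ) = 16/32 + 8/32 + 1/32 + 4/32 + 2/32 = 31/32 = 0.96875.
Kraft's inequality requires Σ ≤ 1; here Σ = 0.96875 ≤ 1, so such a prefix code exists.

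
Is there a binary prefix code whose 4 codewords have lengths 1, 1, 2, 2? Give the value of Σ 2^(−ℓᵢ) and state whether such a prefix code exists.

With common denominator 2^2 = 4: Σ 2^(−ℓᵢ) = 2/4 + 2/4 + 1/4 + 1/4 = 6/4 = 1.5.
Kraft's inequality requires Σ ≤ 1; here Σ = 1.5 > 1, so no such prefix code exists.

1.5; no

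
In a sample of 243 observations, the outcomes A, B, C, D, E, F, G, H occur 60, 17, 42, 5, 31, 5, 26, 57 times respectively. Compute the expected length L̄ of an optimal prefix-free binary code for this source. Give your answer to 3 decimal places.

Probabilities are the counts divided by 243.
Repeatedly combine the two least-probable nodes; the expected code length is the sum of the merged weights.
merge 5/243 + 5/243 → 10/243
merge 10/243 + 17/243 → 1/9
merge 26/243 + 1/9 → 53/243
merge 31/243 + 14/81 → 73/243
merge 53/243 + 19/81 → 110/243
merge 20/81 + 73/243 → 133/243
merge 110/243 + 133/243 → 1
L = 10/243 + 1/9 + 53/243 + 73/243 + 110/243 + 133/243 + 1 = 649/243 ≈ 2.671 bits/symbol.

2.671 bits/symbol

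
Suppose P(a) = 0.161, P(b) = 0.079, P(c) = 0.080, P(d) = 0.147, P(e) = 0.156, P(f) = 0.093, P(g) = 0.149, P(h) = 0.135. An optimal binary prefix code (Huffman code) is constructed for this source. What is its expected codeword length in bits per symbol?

2.998 bits/symbol

Repeatedly combine the two least-probable nodes; the expected code length is the sum of the merged weights.
merge 79/1000 + 2/25 → 159/1000
merge 93/1000 + 27/200 → 57/250
merge 147/1000 + 149/1000 → 37/125
merge 39/250 + 159/1000 → 63/200
merge 161/1000 + 57/250 → 389/1000
merge 37/125 + 63/200 → 611/1000
merge 389/1000 + 611/1000 → 1
L = 159/1000 + 57/250 + 37/125 + 63/200 + 389/1000 + 611/1000 + 1 = 1499/500 = 2.998 bits/symbol.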